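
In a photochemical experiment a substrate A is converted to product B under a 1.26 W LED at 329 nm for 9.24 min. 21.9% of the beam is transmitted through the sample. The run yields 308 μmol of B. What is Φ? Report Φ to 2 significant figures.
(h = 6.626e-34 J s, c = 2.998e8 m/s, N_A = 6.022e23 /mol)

Φ = 0.21

Product: 308 μmol = 3.08e-4 mol.
Photon energy at 329 nm: hc/λ = (6.626e-34)(2.998e8)/(329e-9) = 6.038e-19 J.
Energy delivered: (1.26 W)(554.4 s) = 698.5 J.
Photons incident: 698.5 / 6.038e-19 = 1.157e21, i.e. 1.157e21/6.022e23 = 0.001921 mol.
Fraction absorbed: 1 − 21.9/100 = 0.7810.
Photons absorbed: 0.7810 × 0.001921 = 0.001500 mol.
Φ = 3.08e-4 mol / 0.001500 mol photons = 0.21.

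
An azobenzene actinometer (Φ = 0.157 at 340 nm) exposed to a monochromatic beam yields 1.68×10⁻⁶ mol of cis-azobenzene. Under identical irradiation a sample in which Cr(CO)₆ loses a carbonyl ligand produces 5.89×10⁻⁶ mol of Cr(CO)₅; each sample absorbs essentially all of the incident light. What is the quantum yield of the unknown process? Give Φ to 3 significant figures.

Φ = 0.550

Photons absorbed by the actinometer: 1.68×10⁻⁶ / 0.157 = 1.070×10⁻⁵ mol.
Φ(unknown) = 5.89×10⁻⁶ / 1.070×10⁻⁵ = 0.550.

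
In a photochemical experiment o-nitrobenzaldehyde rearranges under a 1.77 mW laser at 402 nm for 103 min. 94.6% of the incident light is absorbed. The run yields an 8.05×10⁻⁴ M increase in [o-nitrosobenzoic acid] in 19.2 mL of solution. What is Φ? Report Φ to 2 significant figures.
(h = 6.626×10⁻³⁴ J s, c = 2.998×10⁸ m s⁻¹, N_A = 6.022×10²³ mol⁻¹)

Φ = 0.44

Product: (8.05×10⁻⁴ M)(0.0192 L) = 1.546×10⁻⁵ mol.
Photon energy at 402 nm: hc/λ = (6.626×10⁻³⁴)(2.998×10⁸)/(402×10⁻⁹) = 4.941×10⁻¹⁹ J.
Energy delivered: (1.77 mW)(6180 s) = 10.94 J.
Photons incident: 10.94 / 4.941×10⁻¹⁹ = 2.214×10¹⁹, i.e. 2.214×10¹⁹/6.022×10²³ = 3.677×10⁻⁵ mol.
Photons absorbed: 0.946 × 3.677×10⁻⁵ = 3.478×10⁻⁵ mol.
Φ = 1.546×10⁻⁵ mol / 3.478×10⁻⁵ mol photons = 0.44.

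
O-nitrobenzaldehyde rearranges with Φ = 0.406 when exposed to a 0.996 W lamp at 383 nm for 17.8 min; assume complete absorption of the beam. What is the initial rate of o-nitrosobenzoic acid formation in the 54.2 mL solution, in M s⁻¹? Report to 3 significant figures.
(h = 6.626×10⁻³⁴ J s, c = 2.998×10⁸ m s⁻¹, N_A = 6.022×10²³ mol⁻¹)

2.39×10⁻⁵ M s⁻¹

Photon energy at 383 nm: hc/λ = (6.626×10⁻³⁴)(2.998×10⁸)/(383×10⁻⁹) = 5.187×10⁻¹⁹ J.
Energy delivered: (0.996 W)(1068 s) = 1064 J.
Photons incident: 1064 / 5.187×10⁻¹⁹ = 2.051×10²¹, i.e. 2.051×10²¹/6.022×10²³ = 0.003406 mol.
Product formed: 0.406 × 0.003406 = 0.001383 mol.
Rate: 0.001383 mol / (1068 s × 0.0542 L) = 2.39×10⁻⁵ M s⁻¹.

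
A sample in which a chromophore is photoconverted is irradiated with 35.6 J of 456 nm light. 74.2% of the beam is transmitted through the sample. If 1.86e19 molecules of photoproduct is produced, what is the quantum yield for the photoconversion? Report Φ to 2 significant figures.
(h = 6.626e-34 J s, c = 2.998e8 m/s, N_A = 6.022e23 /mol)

Product: 1.86e19 / 6.022e23 = 3.089e-5 mol.
Photon energy at 456 nm: hc/λ = (6.626e-34)(2.998e8)/(456e-9) = 4.356e-19 J.
Photons incident: 35.6 / 4.356e-19 = 8.173e19, i.e. 8.173e19/6.022e23 = 1.357e-4 mol.
Fraction absorbed: 1 − 74.2/100 = 0.2580.
Photons absorbed: 0.2580 × 1.357e-4 = 3.501e-5 mol.
Φ = 3.089e-5 mol / 3.501e-5 mol photons = 0.88.

Φ = 0.88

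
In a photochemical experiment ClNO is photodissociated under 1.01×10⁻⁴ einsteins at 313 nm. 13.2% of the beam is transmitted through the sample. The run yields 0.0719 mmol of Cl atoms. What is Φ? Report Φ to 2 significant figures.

Φ = 0.82

Product: 0.0719 mmol = 7.19×10⁻⁵ mol.
Fraction absorbed: 1 − 13.2/100 = 0.8680.
Photons absorbed: 0.8680 × 1.01×10⁻⁴ = 8.767×10⁻⁵ mol.
Φ = 7.19×10⁻⁵ mol / 8.767×10⁻⁵ mol photons = 0.82.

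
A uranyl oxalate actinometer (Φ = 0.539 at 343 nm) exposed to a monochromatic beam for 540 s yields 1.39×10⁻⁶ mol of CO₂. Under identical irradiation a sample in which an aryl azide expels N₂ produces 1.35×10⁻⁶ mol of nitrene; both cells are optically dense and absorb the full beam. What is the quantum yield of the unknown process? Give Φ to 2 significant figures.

Photons absorbed by the actinometer: 1.39×10⁻⁶ / 0.539 = 2.579×10⁻⁶ mol.
Φ(unknown) = 1.35×10⁻⁶ / 2.579×10⁻⁶ = 0.52.

Φ = 0.52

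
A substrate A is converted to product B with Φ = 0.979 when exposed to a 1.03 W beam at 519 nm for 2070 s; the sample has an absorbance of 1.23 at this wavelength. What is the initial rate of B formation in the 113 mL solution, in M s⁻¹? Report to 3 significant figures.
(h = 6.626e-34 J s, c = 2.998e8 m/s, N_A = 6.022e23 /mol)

3.64e-5 M s⁻¹

Photon energy at 519 nm: hc/λ = (6.626e-34)(2.998e8)/(519e-9) = 3.828e-19 J.
Energy delivered: (1.03 W)(2070 s) = 2132 J.
Photons incident: 2132 / 3.828e-19 = 5.569e21, i.e. 5.569e21/6.022e23 = 0.009248 mol.
Fraction absorbed: 1 − 10^(−1.23) = 0.9411.
Photons absorbed: 0.9411 × 0.009248 = 0.008703 mol.
Product formed: 0.979 × 0.008703 = 0.008520 mol.
Rate: 0.008520 mol / (2070 s × 0.113 L) = 3.64e-5 M s⁻¹.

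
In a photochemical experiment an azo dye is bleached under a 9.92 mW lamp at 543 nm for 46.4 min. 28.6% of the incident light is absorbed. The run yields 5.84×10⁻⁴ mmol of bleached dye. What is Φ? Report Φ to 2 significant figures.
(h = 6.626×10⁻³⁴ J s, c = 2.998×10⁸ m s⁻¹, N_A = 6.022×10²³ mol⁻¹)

Product: 5.84×10⁻⁴ mmol = 5.84×10⁻⁷ mol.
Photon energy at 543 nm: hc/λ = (6.626×10⁻³⁴)(2.998×10⁸)/(543×10⁻⁹) = 3.658×10⁻¹⁹ J.
Energy delivered: (9.92 mW)(2784 s) = 27.62 J.
Photons incident: 27.62 / 3.658×10⁻¹⁹ = 7.551×10¹⁹, i.e. 7.551×10¹⁹/6.022×10²³ = 1.254×10⁻⁴ mol.
Photons absorbed: 0.286 × 1.254×10⁻⁴ = 3.586×10⁻⁵ mol.
Φ = 5.84×10⁻⁷ mol / 3.586×10⁻⁵ mol photons = 0.016.

Φ = 0.016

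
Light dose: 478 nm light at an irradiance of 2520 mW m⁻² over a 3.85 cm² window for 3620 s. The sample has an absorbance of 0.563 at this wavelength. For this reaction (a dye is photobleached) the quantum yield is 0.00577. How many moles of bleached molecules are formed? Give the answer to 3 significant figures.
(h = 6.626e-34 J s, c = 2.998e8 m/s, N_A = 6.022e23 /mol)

Photon energy at 478 nm: hc/λ = (6.626e-34)(2.998e8)/(478e-9) = 4.156e-19 J.
Energy delivered: (2520 mW m⁻²)(3.85e-4 m²)(3620 s) = 3.512 J.
Photons incident: 3.512 / 4.156e-19 = 8.450e18, i.e. 8.450e18/6.022e23 = 1.403e-5 mol.
Fraction absorbed: 1 − 10^(−0.563) = 0.7265.
Photons absorbed: 0.7265 × 1.403e-5 = 1.019e-5 mol.
Product: Φ × n_abs = 0.00577 × 1.019e-5 = 5.880e-8 mol.

5.88e-8 mol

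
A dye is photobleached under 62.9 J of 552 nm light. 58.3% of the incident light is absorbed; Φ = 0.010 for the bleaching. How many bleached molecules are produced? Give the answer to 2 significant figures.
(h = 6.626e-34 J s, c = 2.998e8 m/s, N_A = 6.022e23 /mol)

1.0e18 bleached molecules

Photon energy at 552 nm: hc/λ = (6.626e-34)(2.998e8)/(552e-9) = 3.599e-19 J.
Photons incident: 62.9 / 3.599e-19 = 1.748e20, i.e. 1.748e20/6.022e23 = 2.903e-4 mol.
Photons absorbed: 0.583 × 2.903e-4 = 1.692e-4 mol.
Product: Φ × n_abs = 0.010 × 1.692e-4 = 1.692e-6 mol.
As a count: 1.692e-6 × 6.022e23 = 1.0e18.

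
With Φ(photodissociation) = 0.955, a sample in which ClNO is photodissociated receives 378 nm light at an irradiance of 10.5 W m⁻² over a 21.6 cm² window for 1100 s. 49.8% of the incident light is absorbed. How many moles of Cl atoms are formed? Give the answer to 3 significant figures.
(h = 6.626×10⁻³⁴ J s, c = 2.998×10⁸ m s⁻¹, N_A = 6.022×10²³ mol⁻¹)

3.75×10⁻⁵ mol

Photon energy at 378 nm: hc/λ = (6.626×10⁻³⁴)(2.998×10⁸)/(378×10⁻⁹) = 5.255×10⁻¹⁹ J.
Energy delivered: (10.5 W m⁻²)(21.6×10⁻⁴ m²)(1100 s) = 24.95 J.
Photons incident: 24.95 / 5.255×10⁻¹⁹ = 4.748×10¹⁹, i.e. 4.748×10¹⁹/6.022×10²³ = 7.884×10⁻⁵ mol.
Photons absorbed: 0.498 × 7.884×10⁻⁵ = 3.926×10⁻⁵ mol.
Product: Φ × n_abs = 0.955 × 3.926×10⁻⁵ = 3.749×10⁻⁵ mol.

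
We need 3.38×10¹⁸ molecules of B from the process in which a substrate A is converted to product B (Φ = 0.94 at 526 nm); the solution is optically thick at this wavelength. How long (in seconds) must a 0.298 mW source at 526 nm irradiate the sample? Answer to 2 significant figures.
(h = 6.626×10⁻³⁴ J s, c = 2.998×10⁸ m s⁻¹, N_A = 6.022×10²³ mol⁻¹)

t ≈ 4600 s

Product: 3.38×10¹⁸ / 6.022×10²³ = 5.613×10⁻⁶ mol.
Photons that must be absorbed: 5.613×10⁻⁶ / 0.94 = 5.971×10⁻⁶ mol.
Photon energy: hc/λ = 3.777×10⁻¹⁹ J; per mole, 2.275×10⁵ J mol⁻¹.
Energy required: 5.971×10⁻⁶ × 2.275×10⁵ = 1.358 J.
Time: 1.358 J / 0.000298 W = 4600 s.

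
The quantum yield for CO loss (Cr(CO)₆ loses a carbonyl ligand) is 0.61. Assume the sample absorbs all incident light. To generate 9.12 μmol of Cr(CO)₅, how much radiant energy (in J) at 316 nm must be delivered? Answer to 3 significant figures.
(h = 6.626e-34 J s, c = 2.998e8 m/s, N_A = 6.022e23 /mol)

Product: 9.12 μmol = 9.12e-6 mol.
Photons that must be absorbed: 9.12e-6 / 0.61 = 1.495e-5 mol.
Photon energy: hc/λ = 6.286e-19 J; per mole, 3.785e5 J mol⁻¹.
Energy required: 1.495e-5 × 3.785e5 = 5.66 J.

5.66 J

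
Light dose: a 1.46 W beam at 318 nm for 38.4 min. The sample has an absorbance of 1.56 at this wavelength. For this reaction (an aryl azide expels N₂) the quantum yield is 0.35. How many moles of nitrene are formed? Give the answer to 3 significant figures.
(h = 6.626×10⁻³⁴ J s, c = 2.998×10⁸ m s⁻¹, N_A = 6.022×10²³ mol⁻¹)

Photon energy at 318 nm: hc/λ = (6.626×10⁻³⁴)(2.998×10⁸)/(318×10⁻⁹) = 6.247×10⁻¹⁹ J.
Energy delivered: (1.46 W)(2304 s) = 3364 J.
Photons incident: 3364 / 6.247×10⁻¹⁹ = 5.385×10²¹, i.e. 5.385×10²¹/6.022×10²³ = 0.008942 mol.
Fraction absorbed: 1 − 10^(−1.56) = 0.9725.
Photons absorbed: 0.9725 × 0.008942 = 0.008696 mol.
Product: Φ × n_abs = 0.35 × 0.008696 = 0.003044 mol.

0.00304 mol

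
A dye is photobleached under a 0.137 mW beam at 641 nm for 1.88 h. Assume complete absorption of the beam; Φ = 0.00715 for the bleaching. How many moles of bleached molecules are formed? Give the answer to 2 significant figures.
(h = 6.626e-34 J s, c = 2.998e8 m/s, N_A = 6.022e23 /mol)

3.6e-8 mol

Photon energy at 641 nm: hc/λ = (6.626e-34)(2.998e8)/(641e-9) = 3.099e-19 J.
Energy delivered: (0.137 mW)(6768 s) = 0.9272 J.
Photons incident: 0.9272 / 3.099e-19 = 2.992e18, i.e. 2.992e18/6.022e23 = 4.968e-6 mol.
Product: Φ × n_abs = 0.00715 × 4.968e-6 = 3.552e-8 mol.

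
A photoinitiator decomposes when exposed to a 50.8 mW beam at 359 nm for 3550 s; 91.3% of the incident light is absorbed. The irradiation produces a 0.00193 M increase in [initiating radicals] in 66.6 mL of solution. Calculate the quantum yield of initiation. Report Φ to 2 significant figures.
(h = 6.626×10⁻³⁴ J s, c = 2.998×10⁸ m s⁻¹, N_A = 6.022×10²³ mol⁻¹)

Φ = 0.26

Product: (0.00193 M)(0.0666 L) = 1.285×10⁻⁴ mol.
Photon energy at 359 nm: hc/λ = (6.626×10⁻³⁴)(2.998×10⁸)/(359×10⁻⁹) = 5.533×10⁻¹⁹ J.
Energy delivered: (50.8 mW)(3550 s) = 180.3 J.
Photons incident: 180.3 / 5.533×10⁻¹⁹ = 3.259×10²⁰, i.e. 3.259×10²⁰/6.022×10²³ = 5.412×10⁻⁴ mol.
Photons absorbed: 0.913 × 5.412×10⁻⁴ = 4.941×10⁻⁴ mol.
Φ = 1.285×10⁻⁴ mol / 4.941×10⁻⁴ mol photons = 0.26.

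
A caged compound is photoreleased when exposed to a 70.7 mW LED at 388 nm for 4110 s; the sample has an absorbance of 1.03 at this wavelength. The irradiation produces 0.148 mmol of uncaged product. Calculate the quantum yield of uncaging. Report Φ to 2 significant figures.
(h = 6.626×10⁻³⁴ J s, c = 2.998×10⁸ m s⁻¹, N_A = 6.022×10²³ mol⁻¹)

Product: 0.148 mmol = 1.48×10⁻⁴ mol.
Photon energy at 388 nm: hc/λ = (6.626×10⁻³⁴)(2.998×10⁸)/(388×10⁻⁹) = 5.120×10⁻¹⁹ J.
Energy delivered: (70.7 mW)(4110 s) = 290.6 J.
Photons incident: 290.6 / 5.120×10⁻¹⁹ = 5.676×10²⁰, i.e. 5.676×10²⁰/6.022×10²³ = 9.425×10⁻⁴ mol.
Fraction absorbed: 1 − 10^(−1.03) = 0.9067.
Photons absorbed: 0.9067 × 9.425×10⁻⁴ = 8.546×10⁻⁴ mol.
Φ = 1.48×10⁻⁴ mol / 8.546×10⁻⁴ mol photons = 0.17.

Φ = 0.17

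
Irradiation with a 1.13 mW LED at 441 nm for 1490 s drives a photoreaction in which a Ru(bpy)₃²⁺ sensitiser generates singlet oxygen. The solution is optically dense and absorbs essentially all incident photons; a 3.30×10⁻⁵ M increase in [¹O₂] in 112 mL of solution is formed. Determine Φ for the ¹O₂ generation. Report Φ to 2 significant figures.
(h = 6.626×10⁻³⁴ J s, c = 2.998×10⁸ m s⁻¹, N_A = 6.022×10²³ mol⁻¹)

Φ = 0.60

Product: (3.30×10⁻⁵ M)(0.112 L) = 3.696×10⁻⁶ mol.
Photon energy at 441 nm: hc/λ = (6.626×10⁻³⁴)(2.998×10⁸)/(441×10⁻⁹) = 4.504×10⁻¹⁹ J.
Energy delivered: (1.13 mW)(1490 s) = 1.684 J.
Photons incident: 1.684 / 4.504×10⁻¹⁹ = 3.739×10¹⁸, i.e. 3.739×10¹⁸/6.022×10²³ = 6.209×10⁻⁶ mol.
Φ = 3.696×10⁻⁶ mol / 6.209×10⁻⁶ mol photons = 0.60.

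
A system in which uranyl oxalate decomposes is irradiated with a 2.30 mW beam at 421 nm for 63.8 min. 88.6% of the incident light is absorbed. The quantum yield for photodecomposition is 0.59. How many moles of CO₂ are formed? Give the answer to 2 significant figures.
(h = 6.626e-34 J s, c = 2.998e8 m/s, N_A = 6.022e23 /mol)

Photon energy at 421 nm: hc/λ = (6.626e-34)(2.998e8)/(421e-9) = 4.718e-19 J.
Energy delivered: (2.30 mW)(3828 s) = 8.804 J.
Photons incident: 8.804 / 4.718e-19 = 1.866e19, i.e. 1.866e19/6.022e23 = 3.099e-5 mol.
Photons absorbed: 0.886 × 3.099e-5 = 2.746e-5 mol.
Product: Φ × n_abs = 0.59 × 2.746e-5 = 1.620e-5 mol.

1.6e-5 mol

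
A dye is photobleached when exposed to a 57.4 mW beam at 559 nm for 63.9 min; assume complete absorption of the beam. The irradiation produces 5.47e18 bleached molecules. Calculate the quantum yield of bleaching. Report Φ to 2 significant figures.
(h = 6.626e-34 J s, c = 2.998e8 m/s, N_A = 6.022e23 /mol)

Product: 5.47e18 / 6.022e23 = 9.083e-6 mol.
Photon energy at 559 nm: hc/λ = (6.626e-34)(2.998e8)/(559e-9) = 3.554e-19 J.
Energy delivered: (57.4 mW)(3834 s) = 220.1 J.
Photons incident: 220.1 / 3.554e-19 = 6.193e20, i.e. 6.193e20/6.022e23 = 0.001028 mol.
Φ = 9.083e-6 mol / 0.001028 mol photons = 0.0088.

Φ = 0.0088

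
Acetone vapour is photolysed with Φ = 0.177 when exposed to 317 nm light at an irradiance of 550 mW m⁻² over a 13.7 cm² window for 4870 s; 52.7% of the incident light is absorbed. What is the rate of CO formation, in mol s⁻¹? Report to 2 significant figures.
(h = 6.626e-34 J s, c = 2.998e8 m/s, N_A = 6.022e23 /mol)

1.9e-10 mol s⁻¹

Photon energy at 317 nm: hc/λ = (6.626e-34)(2.998e8)/(317e-9) = 6.266e-19 J.
Energy delivered: (550 mW m⁻²)(13.7e-4 m²)(4870 s) = 3.670 J.
Photons incident: 3.670 / 6.266e-19 = 5.857e18, i.e. 5.857e18/6.022e23 = 9.726e-6 mol.
Photons absorbed: 0.527 × 9.726e-6 = 5.126e-6 mol.
Product formed: 0.177 × 5.126e-6 = 9.073e-7 mol.
Rate: 9.073e-7 / 4870 s = 1.9e-10 mol s⁻¹.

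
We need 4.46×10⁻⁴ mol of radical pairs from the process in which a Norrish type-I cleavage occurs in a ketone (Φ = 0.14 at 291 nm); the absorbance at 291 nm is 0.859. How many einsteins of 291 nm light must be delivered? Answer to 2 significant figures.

Photons that must be absorbed: 4.46×10⁻⁴ / 0.14 = 0.003186 mol.
Fraction absorbed: 1 − 10^(−0.859) = 0.8616.
Incident photons needed: 0.003186 / 0.8616 = 0.003698 mol.

0.0037 einstein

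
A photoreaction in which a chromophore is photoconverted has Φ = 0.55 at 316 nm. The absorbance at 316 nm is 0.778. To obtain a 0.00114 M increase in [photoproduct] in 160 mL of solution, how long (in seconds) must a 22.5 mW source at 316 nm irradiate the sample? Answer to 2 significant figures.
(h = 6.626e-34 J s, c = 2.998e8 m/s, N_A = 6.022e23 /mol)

t ≈ 6700 s

Product: (0.00114 M)(0.16 L) = 1.824e-4 mol.
Photons that must be absorbed: 1.824e-4 / 0.55 = 3.316e-4 mol.
Fraction absorbed: 1 − 10^(−0.778) = 0.8333.
Incident photons needed: 3.316e-4 / 0.8333 = 3.979e-4 mol.
Photon energy: hc/λ = 6.286e-19 J; per mole, 3.785e5 J mol⁻¹.
Energy required: 3.979e-4 × 3.785e5 = 150.6 J.
Time: 150.6 J / 0.0225 W = 6700 s.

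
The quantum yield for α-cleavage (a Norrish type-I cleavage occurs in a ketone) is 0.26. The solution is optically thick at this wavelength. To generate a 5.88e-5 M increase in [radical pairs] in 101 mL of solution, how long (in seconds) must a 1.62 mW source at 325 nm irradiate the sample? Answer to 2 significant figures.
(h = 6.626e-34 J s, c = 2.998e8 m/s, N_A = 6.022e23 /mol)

t ≈ 5200 s

Product: (5.88e-5 M)(0.101 L) = 5.939e-6 mol.
Photons that must be absorbed: 5.939e-6 / 0.26 = 2.284e-5 mol.
Photon energy: hc/λ = 6.112e-19 J; per mole, 3.681e5 J mol⁻¹.
Energy required: 2.284e-5 × 3.681e5 = 8.407 J.
Time: 8.407 J / 0.00162 W = 5200 s.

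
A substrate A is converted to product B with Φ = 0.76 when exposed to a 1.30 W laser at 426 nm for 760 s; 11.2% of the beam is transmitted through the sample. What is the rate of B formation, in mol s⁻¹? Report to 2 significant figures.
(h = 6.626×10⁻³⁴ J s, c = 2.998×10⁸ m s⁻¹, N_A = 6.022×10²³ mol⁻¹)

Photon energy at 426 nm: hc/λ = (6.626×10⁻³⁴)(2.998×10⁸)/(426×10⁻⁹) = 4.663×10⁻¹⁹ J.
Energy delivered: (1.30 W)(760 s) = 988.0 J.
Photons incident: 988.0 / 4.663×10⁻¹⁹ = 2.119×10²¹, i.e. 2.119×10²¹/6.022×10²³ = 0.003519 mol.
Fraction absorbed: 1 − 11.2/100 = 0.8880.
Photons absorbed: 0.8880 × 0.003519 = 0.003125 mol.
Product formed: 0.76 × 0.003125 = 0.002375 mol.
Rate: 0.002375 / 760 s = 3.1×10⁻⁶ mol s⁻¹.

3.1×10⁻⁶ mol s⁻¹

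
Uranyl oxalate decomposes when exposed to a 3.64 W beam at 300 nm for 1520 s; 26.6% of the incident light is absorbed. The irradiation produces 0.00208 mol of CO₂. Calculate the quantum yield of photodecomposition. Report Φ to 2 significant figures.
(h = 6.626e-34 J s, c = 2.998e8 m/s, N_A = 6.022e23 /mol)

Φ = 0.56

Photon energy at 300 nm: hc/λ = (6.626e-34)(2.998e8)/(300e-9) = 6.622e-19 J.
Energy delivered: (3.64 W)(1520 s) = 5533 J.
Photons incident: 5533 / 6.622e-19 = 8.355e21, i.e. 8.355e21/6.022e23 = 0.01387 mol.
Photons absorbed: 0.266 × 0.01387 = 0.003689 mol.
Φ = 0.00208 mol / 0.003689 mol photons = 0.56.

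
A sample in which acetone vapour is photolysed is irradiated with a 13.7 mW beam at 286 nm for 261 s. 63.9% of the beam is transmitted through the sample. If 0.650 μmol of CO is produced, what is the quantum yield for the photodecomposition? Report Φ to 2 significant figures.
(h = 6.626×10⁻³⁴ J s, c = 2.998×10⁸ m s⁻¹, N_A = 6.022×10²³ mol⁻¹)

Φ = 0.21

Product: 0.650 μmol = 6.50×10⁻⁷ mol.
Photon energy at 286 nm: hc/λ = (6.626×10⁻³⁴)(2.998×10⁸)/(286×10⁻⁹) = 6.946×10⁻¹⁹ J.
Energy delivered: (13.7 mW)(261 s) = 3.576 J.
Photons incident: 3.576 / 6.946×10⁻¹⁹ = 5.148×10¹⁸, i.e. 5.148×10¹⁸/6.022×10²³ = 8.549×10⁻⁶ mol.
Fraction absorbed: 1 − 63.9/100 = 0.3610.
Photons absorbed: 0.3610 × 8.549×10⁻⁶ = 3.086×10⁻⁶ mol.
Φ = 6.50×10⁻⁷ mol / 3.086×10⁻⁶ mol photons = 0.21.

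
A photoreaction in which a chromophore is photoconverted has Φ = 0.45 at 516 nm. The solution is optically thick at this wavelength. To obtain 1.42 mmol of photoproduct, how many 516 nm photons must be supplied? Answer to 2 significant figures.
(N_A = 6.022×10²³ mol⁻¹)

1.9×10²¹ photons

Product: 1.42 mmol = 0.00142 mol.
Photons that must be absorbed: 0.00142 / 0.45 = 0.003156 mol.
Photon count: 0.003156 × 6.022×10²³ = 1.9×10²¹.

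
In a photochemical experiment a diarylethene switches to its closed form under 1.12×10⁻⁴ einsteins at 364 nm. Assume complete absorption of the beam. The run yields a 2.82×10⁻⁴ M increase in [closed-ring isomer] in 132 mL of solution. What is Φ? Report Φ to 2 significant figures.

Product: (2.82×10⁻⁴ M)(0.132 L) = 3.722×10⁻⁵ mol.
Φ = 3.722×10⁻⁵ mol / 1.12×10⁻⁴ mol photons = 0.33.

Φ = 0.33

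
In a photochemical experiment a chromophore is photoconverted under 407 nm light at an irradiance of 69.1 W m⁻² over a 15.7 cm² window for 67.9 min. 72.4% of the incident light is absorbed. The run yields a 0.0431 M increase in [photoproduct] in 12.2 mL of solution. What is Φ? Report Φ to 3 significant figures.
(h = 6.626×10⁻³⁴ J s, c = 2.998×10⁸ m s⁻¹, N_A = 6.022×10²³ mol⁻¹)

Product: (0.0431 M)(0.0122 L) = 5.258×10⁻⁴ mol.
Photon energy at 407 nm: hc/λ = (6.626×10⁻³⁴)(2.998×10⁸)/(407×10⁻⁹) = 4.881×10⁻¹⁹ J.
Energy delivered: (69.1 W m⁻²)(15.7×10⁻⁴ m²)(4074 s) = 442.0 J.
Photons incident: 442.0 / 4.881×10⁻¹⁹ = 9.056×10²⁰, i.e. 9.056×10²⁰/6.022×10²³ = 0.001504 mol.
Photons absorbed: 0.724 × 0.001504 = 0.001089 mol.
Φ = 5.258×10⁻⁴ mol / 0.001089 mol photons = 0.483.

Φ = 0.483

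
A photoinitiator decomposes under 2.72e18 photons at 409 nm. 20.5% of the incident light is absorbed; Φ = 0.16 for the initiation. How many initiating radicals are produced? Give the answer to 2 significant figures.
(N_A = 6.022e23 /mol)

8.9e16 initiating radicals

Moles of photons: 2.72e18 / 6.022e23 = 4.517e-6 mol.
Photons absorbed: 0.205 × 4.517e-6 = 9.260e-7 mol.
Product: Φ × n_abs = 0.16 × 9.260e-7 = 1.482e-7 mol.
As a count: 1.482e-7 × 6.022e23 = 8.9e16.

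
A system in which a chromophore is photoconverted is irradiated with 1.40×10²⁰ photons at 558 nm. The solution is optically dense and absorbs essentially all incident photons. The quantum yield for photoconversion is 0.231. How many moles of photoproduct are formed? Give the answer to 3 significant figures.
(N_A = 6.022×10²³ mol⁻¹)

5.37×10⁻⁵ mol

Moles of photons: 1.40×10²⁰ / 6.022×10²³ = 2.325×10⁻⁴ mol.
Product: Φ × n_abs = 0.231 × 2.325×10⁻⁴ = 5.371×10⁻⁵ mol.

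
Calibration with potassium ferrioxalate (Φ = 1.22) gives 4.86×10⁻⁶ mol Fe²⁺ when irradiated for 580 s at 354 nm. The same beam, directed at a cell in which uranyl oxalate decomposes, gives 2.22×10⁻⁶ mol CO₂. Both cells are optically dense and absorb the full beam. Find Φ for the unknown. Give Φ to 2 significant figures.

Photons absorbed by the actinometer: 4.86×10⁻⁶ / 1.22 = 3.984×10⁻⁶ mol.
Φ(unknown) = 2.22×10⁻⁶ / 3.984×10⁻⁶ = 0.56.

Φ = 0.56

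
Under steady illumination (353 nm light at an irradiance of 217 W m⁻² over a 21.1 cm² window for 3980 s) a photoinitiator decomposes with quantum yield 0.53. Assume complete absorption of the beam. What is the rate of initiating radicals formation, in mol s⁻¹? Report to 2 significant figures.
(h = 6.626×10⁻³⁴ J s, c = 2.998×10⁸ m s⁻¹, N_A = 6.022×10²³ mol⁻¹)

Photon energy at 353 nm: hc/λ = (6.626×10⁻³⁴)(2.998×10⁸)/(353×10⁻⁹) = 5.627×10⁻¹⁹ J.
Energy delivered: (217 W m⁻²)(21.1×10⁻⁴ m²)(3980 s) = 1822 J.
Photons incident: 1822 / 5.627×10⁻¹⁹ = 3.238×10²¹, i.e. 3.238×10²¹/6.022×10²³ = 0.005377 mol.
Product formed: 0.53 × 0.005377 = 0.002850 mol.
Rate: 0.002850 / 3980 s = 7.2×10⁻⁷ mol s⁻¹.

7.2×10⁻⁷ mol s⁻¹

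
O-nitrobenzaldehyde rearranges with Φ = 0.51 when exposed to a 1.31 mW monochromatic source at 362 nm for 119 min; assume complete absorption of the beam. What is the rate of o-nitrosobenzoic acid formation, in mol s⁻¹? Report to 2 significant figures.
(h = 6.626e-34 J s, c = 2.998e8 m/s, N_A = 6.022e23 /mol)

Photon energy at 362 nm: hc/λ = (6.626e-34)(2.998e8)/(362e-9) = 5.487e-19 J.
Energy delivered: (1.31 mW)(7140 s) = 9.353 J.
Photons incident: 9.353 / 5.487e-19 = 1.705e19, i.e. 1.705e19/6.022e23 = 2.831e-5 mol.
Product formed: 0.51 × 2.831e-5 = 1.444e-5 mol.
Rate: 1.444e-5 / 7140 s = 2.0e-9 mol s⁻¹.

2.0e-9 mol s⁻¹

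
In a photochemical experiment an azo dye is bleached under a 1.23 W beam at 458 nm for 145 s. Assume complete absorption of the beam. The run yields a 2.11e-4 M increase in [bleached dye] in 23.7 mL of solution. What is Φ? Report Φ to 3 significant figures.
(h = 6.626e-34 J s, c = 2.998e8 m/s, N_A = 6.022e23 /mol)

Product: (2.11e-4 M)(0.0237 L) = 5.001e-6 mol.
Photon energy at 458 nm: hc/λ = (6.626e-34)(2.998e8)/(458e-9) = 4.337e-19 J.
Energy delivered: (1.23 W)(145 s) = 178.4 J.
Photons incident: 178.4 / 4.337e-19 = 4.113e20, i.e. 4.113e20/6.022e23 = 6.830e-4 mol.
Φ = 5.001e-6 mol / 6.830e-4 mol photons = 0.00732.

Φ = 0.00732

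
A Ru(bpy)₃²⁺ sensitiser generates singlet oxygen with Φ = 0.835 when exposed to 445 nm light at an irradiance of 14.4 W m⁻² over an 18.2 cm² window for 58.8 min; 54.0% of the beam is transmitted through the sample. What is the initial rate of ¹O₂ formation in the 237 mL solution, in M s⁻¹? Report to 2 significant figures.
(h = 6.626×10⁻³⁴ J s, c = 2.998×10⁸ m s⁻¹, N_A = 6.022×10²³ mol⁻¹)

Photon energy at 445 nm: hc/λ = (6.626×10⁻³⁴)(2.998×10⁸)/(445×10⁻⁹) = 4.464×10⁻¹⁹ J.
Energy delivered: (14.4 W m⁻²)(18.2×10⁻⁴ m²)(3528 s) = 92.46 J.
Photons incident: 92.46 / 4.464×10⁻¹⁹ = 2.071×10²⁰, i.e. 2.071×10²⁰/6.022×10²³ = 3.439×10⁻⁴ mol.
Fraction absorbed: 1 − 54.0/100 = 0.4600.
Photons absorbed: 0.4600 × 3.439×10⁻⁴ = 1.582×10⁻⁴ mol.
Product formed: 0.835 × 1.582×10⁻⁴ = 1.321×10⁻⁴ mol.
Rate: 1.321×10⁻⁴ mol / (3528 s × 0.237 L) = 1.6×10⁻⁷ M s⁻¹.

1.6×10⁻⁷ M s⁻¹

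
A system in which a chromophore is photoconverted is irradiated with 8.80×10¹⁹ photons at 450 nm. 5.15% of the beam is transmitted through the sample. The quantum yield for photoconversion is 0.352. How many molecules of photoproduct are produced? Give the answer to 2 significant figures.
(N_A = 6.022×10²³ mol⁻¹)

2.9×10¹⁹ molecules

Moles of photons: 8.80×10¹⁹ / 6.022×10²³ = 1.461×10⁻⁴ mol.
Fraction absorbed: 1 − 5.15/100 = 0.9485.
Photons absorbed: 0.9485 × 1.461×10⁻⁴ = 1.386×10⁻⁴ mol.
Product: Φ × n_abs = 0.352 × 1.386×10⁻⁴ = 4.879×10⁻⁵ mol.
As a count: 4.879×10⁻⁵ × 6.022×10²³ = 2.9×10¹⁹.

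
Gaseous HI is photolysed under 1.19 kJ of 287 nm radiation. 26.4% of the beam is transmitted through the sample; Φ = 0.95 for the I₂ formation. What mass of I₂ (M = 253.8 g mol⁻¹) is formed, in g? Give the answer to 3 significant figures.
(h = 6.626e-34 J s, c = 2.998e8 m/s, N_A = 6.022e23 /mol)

0.507 g

Photon energy at 287 nm: hc/λ = (6.626e-34)(2.998e8)/(287e-9) = 6.922e-19 J.
Incident energy: 1.19 kJ = 1190 J.
Photons incident: 1190 / 6.922e-19 = 1.719e21, i.e. 1.719e21/6.022e23 = 0.002855 mol.
Fraction absorbed: 1 − 26.4/100 = 0.7360.
Photons absorbed: 0.7360 × 0.002855 = 0.002101 mol.
Product: Φ × n_abs = 0.95 × 0.002101 = 0.001996 mol.
Mass: 0.001996 × 253.8 = 0.5066 g = 0.507 g.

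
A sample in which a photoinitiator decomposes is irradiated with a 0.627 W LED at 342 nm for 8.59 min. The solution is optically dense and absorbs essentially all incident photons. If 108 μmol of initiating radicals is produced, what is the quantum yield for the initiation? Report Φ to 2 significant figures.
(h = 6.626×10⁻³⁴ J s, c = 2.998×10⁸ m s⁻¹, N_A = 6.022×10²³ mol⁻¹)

Φ = 0.12

Product: 108 μmol = 1.08×10⁻⁴ mol.
Photon energy at 342 nm: hc/λ = (6.626×10⁻³⁴)(2.998×10⁸)/(342×10⁻⁹) = 5.808×10⁻¹⁹ J.
Energy delivered: (0.627 W)(515.4 s) = 323.2 J.
Photons incident: 323.2 / 5.808×10⁻¹⁹ = 5.565×10²⁰, i.e. 5.565×10²⁰/6.022×10²³ = 9.241×10⁻⁴ mol.
Φ = 1.08×10⁻⁴ mol / 9.241×10⁻⁴ mol photons = 0.12.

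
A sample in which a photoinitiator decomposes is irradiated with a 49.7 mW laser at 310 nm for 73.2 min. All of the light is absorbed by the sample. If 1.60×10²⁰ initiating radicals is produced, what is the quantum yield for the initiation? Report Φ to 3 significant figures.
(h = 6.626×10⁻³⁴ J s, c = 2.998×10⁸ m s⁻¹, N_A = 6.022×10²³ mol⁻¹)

Product: 1.60×10²⁰ / 6.022×10²³ = 2.657×10⁻⁴ mol.
Photon energy at 310 nm: hc/λ = (6.626×10⁻³⁴)(2.998×10⁸)/(310×10⁻⁹) = 6.408×10⁻¹⁹ J.
Energy delivered: (49.7 mW)(4392 s) = 218.3 J.
Photons incident: 218.3 / 6.408×10⁻¹⁹ = 3.407×10²⁰, i.e. 3.407×10²⁰/6.022×10²³ = 5.658×10⁻⁴ mol.
Φ = 2.657×10⁻⁴ mol / 5.658×10⁻⁴ mol photons = 0.470.

Φ = 0.470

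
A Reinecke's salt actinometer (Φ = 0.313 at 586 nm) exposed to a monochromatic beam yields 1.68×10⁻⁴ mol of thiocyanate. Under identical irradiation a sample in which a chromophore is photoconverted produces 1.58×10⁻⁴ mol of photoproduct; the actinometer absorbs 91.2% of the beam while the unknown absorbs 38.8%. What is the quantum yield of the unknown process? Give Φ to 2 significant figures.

Φ = 0.69

Photons absorbed by the actinometer: 1.68×10⁻⁴ / 0.313 = 5.367×10⁻⁴ mol.
Incident flux: 5.367×10⁻⁴ / 0.912 = 5.885×10⁻⁴ einstein.
Absorbed by unknown: 0.388 × 5.885×10⁻⁴ = 2.283×10⁻⁴ mol.
Φ(unknown) = 1.58×10⁻⁴ / 2.283×10⁻⁴ = 0.69.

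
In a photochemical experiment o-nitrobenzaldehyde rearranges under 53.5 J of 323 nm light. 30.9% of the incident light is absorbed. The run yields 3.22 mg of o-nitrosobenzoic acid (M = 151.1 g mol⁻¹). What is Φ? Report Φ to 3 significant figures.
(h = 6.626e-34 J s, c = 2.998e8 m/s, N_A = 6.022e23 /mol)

Φ = 0.477

Product: 3.22 mg / 151.1 g mol⁻¹ = 2.131e-5 mol.
Photon energy at 323 nm: hc/λ = (6.626e-34)(2.998e8)/(323e-9) = 6.150e-19 J.
Photons incident: 53.5 / 6.150e-19 = 8.699e19, i.e. 8.699e19/6.022e23 = 1.445e-4 mol.
Photons absorbed: 0.309 × 1.445e-4 = 4.465e-5 mol.
Φ = 2.131e-5 mol / 4.465e-5 mol photons = 0.477.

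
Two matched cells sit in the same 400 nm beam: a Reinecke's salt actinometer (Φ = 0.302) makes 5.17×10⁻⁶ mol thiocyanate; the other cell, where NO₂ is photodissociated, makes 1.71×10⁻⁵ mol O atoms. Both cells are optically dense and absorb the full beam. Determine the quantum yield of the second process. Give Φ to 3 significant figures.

Photons absorbed by the actinometer: 5.17×10⁻⁶ / 0.302 = 1.712×10⁻⁵ mol.
Φ(unknown) = 1.71×10⁻⁵ / 1.712×10⁻⁵ = 0.999.

Φ = 0.999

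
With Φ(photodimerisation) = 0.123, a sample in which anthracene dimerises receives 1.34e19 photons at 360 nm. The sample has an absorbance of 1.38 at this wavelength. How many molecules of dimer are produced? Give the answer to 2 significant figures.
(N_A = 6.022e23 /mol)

1.6e18 molecules

Moles of photons: 1.34e19 / 6.022e23 = 2.225e-5 mol.
Fraction absorbed: 1 − 10^(−1.38) = 0.9583.
Photons absorbed: 0.9583 × 2.225e-5 = 2.132e-5 mol.
Product: Φ × n_abs = 0.123 × 2.132e-5 = 2.622e-6 mol.
As a count: 2.622e-6 × 6.022e23 = 1.6e18.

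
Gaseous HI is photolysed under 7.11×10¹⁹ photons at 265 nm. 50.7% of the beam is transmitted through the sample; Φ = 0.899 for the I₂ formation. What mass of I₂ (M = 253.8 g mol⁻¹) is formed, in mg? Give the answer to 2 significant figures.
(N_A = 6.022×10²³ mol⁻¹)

Moles of photons: 7.11×10¹⁹ / 6.022×10²³ = 1.181×10⁻⁴ mol.
Fraction absorbed: 1 − 50.7/100 = 0.4930.
Photons absorbed: 0.4930 × 1.181×10⁻⁴ = 5.822×10⁻⁵ mol.
Product: Φ × n_abs = 0.899 × 5.822×10⁻⁵ = 5.234×10⁻⁵ mol.
Mass: 5.234×10⁻⁵ × 253.8 = 0.01328 g = 13 mg.

13 mg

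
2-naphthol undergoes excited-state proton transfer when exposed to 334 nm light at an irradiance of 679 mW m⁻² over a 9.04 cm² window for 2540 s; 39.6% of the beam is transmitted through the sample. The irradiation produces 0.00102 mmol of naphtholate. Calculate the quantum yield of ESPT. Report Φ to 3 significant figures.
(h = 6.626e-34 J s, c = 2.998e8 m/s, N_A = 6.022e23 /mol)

Φ = 0.388

Product: 0.00102 mmol = 1.02e-6 mol.
Photon energy at 334 nm: hc/λ = (6.626e-34)(2.998e8)/(334e-9) = 5.948e-19 J.
Energy delivered: (679 mW m⁻²)(9.04e-4 m²)(2540 s) = 1.559 J.
Photons incident: 1.559 / 5.948e-19 = 2.621e18, i.e. 2.621e18/6.022e23 = 4.352e-6 mol.
Fraction absorbed: 1 − 39.6/100 = 0.6040.
Photons absorbed: 0.6040 × 4.352e-6 = 2.629e-6 mol.
Φ = 1.02e-6 mol / 2.629e-6 mol photons = 0.388.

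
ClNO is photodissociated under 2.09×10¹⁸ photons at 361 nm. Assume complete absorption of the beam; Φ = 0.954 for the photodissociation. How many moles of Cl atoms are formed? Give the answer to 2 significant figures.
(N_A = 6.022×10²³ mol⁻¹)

3.3×10⁻⁶ mol

Moles of photons: 2.09×10¹⁸ / 6.022×10²³ = 3.471×10⁻⁶ mol.
Product: Φ × n_abs = 0.954 × 3.471×10⁻⁶ = 3.311×10⁻⁶ mol.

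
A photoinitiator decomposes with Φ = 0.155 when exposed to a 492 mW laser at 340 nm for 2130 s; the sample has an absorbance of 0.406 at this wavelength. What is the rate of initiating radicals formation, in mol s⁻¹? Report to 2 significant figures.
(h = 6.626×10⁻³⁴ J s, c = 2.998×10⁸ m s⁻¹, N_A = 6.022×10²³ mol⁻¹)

1.3×10⁻⁷ mol s⁻¹

Photon energy at 340 nm: hc/λ = (6.626×10⁻³⁴)(2.998×10⁸)/(340×10⁻⁹) = 5.843×10⁻¹⁹ J.
Energy delivered: (492 mW)(2130 s) = 1048 J.
Photons incident: 1048 / 5.843×10⁻¹⁹ = 1.794×10²¹, i.e. 1.794×10²¹/6.022×10²³ = 0.002979 mol.
Fraction absorbed: 1 − 10^(−0.406) = 0.6074.
Photons absorbed: 0.6074 × 0.002979 = 0.001809 mol.
Product formed: 0.155 × 0.001809 = 2.804×10⁻⁴ mol.
Rate: 2.804×10⁻⁴ / 2130 s = 1.3×10⁻⁷ mol s⁻¹.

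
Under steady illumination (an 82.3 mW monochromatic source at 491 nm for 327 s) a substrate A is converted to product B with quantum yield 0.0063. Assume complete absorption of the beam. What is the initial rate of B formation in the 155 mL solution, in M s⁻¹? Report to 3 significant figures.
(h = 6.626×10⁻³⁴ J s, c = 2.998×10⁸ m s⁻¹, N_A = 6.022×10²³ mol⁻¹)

1.37×10⁻⁸ M s⁻¹

Photon energy at 491 nm: hc/λ = (6.626×10⁻³⁴)(2.998×10⁸)/(491×10⁻⁹) = 4.046×10⁻¹⁹ J.
Energy delivered: (82.3 mW)(327 s) = 26.91 J.
Photons incident: 26.91 / 4.046×10⁻¹⁹ = 6.651×10¹⁹, i.e. 6.651×10¹⁹/6.022×10²³ = 1.104×10⁻⁴ mol.
Product formed: 0.0063 × 1.104×10⁻⁴ = 6.955×10⁻⁷ mol.
Rate: 6.955×10⁻⁷ mol / (327 s × 0.155 L) = 1.37×10⁻⁸ M s⁻¹.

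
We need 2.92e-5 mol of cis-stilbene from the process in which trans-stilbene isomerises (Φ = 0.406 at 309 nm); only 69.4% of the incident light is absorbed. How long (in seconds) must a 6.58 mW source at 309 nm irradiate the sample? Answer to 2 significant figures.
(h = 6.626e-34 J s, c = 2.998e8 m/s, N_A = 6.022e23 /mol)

t ≈ 6100 s

Photons that must be absorbed: 2.92e-5 / 0.406 = 7.192e-5 mol.
Incident photons needed: 7.192e-5 / 0.694 = 1.036e-4 mol.
Photon energy: hc/λ = 6.429e-19 J; per mole, 3.872e5 J mol⁻¹.
Energy required: 1.036e-4 × 3.872e5 = 40.11 J.
Time: 40.11 J / 0.00658 W = 6100 s.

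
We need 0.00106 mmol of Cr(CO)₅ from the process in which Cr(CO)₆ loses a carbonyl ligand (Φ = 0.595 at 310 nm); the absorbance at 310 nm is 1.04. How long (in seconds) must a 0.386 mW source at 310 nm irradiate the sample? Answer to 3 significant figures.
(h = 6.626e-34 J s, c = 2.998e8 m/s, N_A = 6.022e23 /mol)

t ≈ 1960 s

Product: 0.00106 mmol = 1.06e-6 mol.
Photons that must be absorbed: 1.06e-6 / 0.595 = 1.782e-6 mol.
Fraction absorbed: 1 − 10^(−1.04) = 0.9088.
Incident photons needed: 1.782e-6 / 0.9088 = 1.961e-6 mol.
Photon energy: hc/λ = 6.408e-19 J; per mole, 3.859e5 J mol⁻¹.
Energy required: 1.961e-6 × 3.859e5 = 0.7567 J.
Time: 0.7567 J / 0.000386 W = 1960 s.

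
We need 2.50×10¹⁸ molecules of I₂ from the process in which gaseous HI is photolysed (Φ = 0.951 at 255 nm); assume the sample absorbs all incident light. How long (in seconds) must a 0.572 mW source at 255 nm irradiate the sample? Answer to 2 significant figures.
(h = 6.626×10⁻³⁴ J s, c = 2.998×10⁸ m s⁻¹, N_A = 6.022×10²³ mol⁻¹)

t ≈ 3600 s

Product: 2.50×10¹⁸ / 6.022×10²³ = 4.151×10⁻⁶ mol.
Photons that must be absorbed: 4.151×10⁻⁶ / 0.951 = 4.365×10⁻⁶ mol.
Photon energy: hc/λ = 7.790×10⁻¹⁹ J; per mole, 4.691×10⁵ J mol⁻¹.
Energy required: 4.365×10⁻⁶ × 4.691×10⁵ = 2.048 J.
Time: 2.048 J / 0.000572 W = 3600 s.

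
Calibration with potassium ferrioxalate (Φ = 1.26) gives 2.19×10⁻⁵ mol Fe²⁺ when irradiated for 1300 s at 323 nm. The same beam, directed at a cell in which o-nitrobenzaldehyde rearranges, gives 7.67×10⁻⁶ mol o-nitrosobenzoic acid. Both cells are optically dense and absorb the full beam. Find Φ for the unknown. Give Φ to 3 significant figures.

Photons absorbed by the actinometer: 2.19×10⁻⁵ / 1.26 = 1.738×10⁻⁵ mol.
Φ(unknown) = 7.67×10⁻⁶ / 1.738×10⁻⁵ = 0.441.

Φ = 0.441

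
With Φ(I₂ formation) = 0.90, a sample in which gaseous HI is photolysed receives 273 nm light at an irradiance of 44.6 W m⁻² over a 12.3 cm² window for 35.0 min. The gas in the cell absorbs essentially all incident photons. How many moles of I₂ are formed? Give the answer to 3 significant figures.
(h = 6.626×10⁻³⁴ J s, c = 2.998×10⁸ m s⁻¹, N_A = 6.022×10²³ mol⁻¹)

Photon energy at 273 nm: hc/λ = (6.626×10⁻³⁴)(2.998×10⁸)/(273×10⁻⁹) = 7.276×10⁻¹⁹ J.
Energy delivered: (44.6 W m⁻²)(12.3×10⁻⁴ m²)(2100 s) = 115.2 J.
Photons incident: 115.2 / 7.276×10⁻¹⁹ = 1.583×10²⁰, i.e. 1.583×10²⁰/6.022×10²³ = 2.629×10⁻⁴ mol.
Product: Φ × n_abs = 0.90 × 2.629×10⁻⁴ = 2.366×10⁻⁴ mol.

2.37×10⁻⁴ mol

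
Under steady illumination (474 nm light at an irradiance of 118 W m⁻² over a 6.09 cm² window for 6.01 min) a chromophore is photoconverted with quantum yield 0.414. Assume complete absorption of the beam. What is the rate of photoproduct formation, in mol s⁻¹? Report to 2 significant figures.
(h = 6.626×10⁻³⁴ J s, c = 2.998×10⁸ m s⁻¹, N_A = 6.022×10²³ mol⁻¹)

Photon energy at 474 nm: hc/λ = (6.626×10⁻³⁴)(2.998×10⁸)/(474×10⁻⁹) = 4.191×10⁻¹⁹ J.
Energy delivered: (118 W m⁻²)(6.09×10⁻⁴ m²)(360.6 s) = 25.91 J.
Photons incident: 25.91 / 4.191×10⁻¹⁹ = 6.182×10¹⁹, i.e. 6.182×10¹⁹/6.022×10²³ = 1.027×10⁻⁴ mol.
Product formed: 0.414 × 1.027×10⁻⁴ = 4.252×10⁻⁵ mol.
Rate: 4.252×10⁻⁵ / 360.6 s = 1.2×10⁻⁷ mol s⁻¹.

1.2×10⁻⁷ mol s⁻¹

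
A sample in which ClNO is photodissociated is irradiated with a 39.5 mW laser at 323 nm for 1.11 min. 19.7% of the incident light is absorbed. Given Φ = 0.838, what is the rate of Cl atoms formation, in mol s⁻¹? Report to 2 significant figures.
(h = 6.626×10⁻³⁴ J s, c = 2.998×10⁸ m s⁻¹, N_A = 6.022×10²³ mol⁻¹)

Photon energy at 323 nm: hc/λ = (6.626×10⁻³⁴)(2.998×10⁸)/(323×10⁻⁹) = 6.150×10⁻¹⁹ J.
Energy delivered: (39.5 mW)(66.6 s) = 2.631 J.
Photons incident: 2.631 / 6.150×10⁻¹⁹ = 4.278×10¹⁸, i.e. 4.278×10¹⁸/6.022×10²³ = 7.104×10⁻⁶ mol.
Photons absorbed: 0.197 × 7.104×10⁻⁶ = 1.399×10⁻⁶ mol.
Product formed: 0.838 × 1.399×10⁻⁶ = 1.172×10⁻⁶ mol.
Rate: 1.172×10⁻⁶ / 66.6 s = 1.8×10⁻⁸ mol s⁻¹.

1.8×10⁻⁸ mol s⁻¹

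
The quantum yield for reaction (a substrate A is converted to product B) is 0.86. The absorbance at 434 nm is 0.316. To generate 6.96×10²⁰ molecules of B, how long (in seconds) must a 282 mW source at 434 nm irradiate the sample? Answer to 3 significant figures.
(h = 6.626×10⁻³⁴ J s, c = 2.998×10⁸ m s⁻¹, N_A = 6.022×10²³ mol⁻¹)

t ≈ 2540 s

Product: 6.96×10²⁰ / 6.022×10²³ = 0.001156 mol.
Photons that must be absorbed: 0.001156 / 0.86 = 0.001344 mol.
Fraction absorbed: 1 − 10^(−0.316) = 0.5169.
Incident photons needed: 0.001344 / 0.5169 = 0.002600 mol.
Photon energy: hc/λ = 4.577×10⁻¹⁹ J; per mole, 2.756×10⁵ J mol⁻¹.
Energy required: 0.002600 × 2.756×10⁵ = 716.6 J.
Time: 716.6 J / 0.282 W = 2540 s.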